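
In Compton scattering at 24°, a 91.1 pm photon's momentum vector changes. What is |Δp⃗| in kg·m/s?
3.0210e-24 kg·m/s

Photon momentum magnitude is p = h/λ.

Initial momentum:
p₀ = h/λ = 6.6261e-34/9.1100e-11 = 7.2734e-24 kg·m/s

After scattering:
λ' = λ + Δλ = 91.1 + 0.2098 = 91.3098 pm
p' = h/λ' = 6.6261e-34/9.1310e-11 = 7.2567e-24 kg·m/s

Momentum is a vector; the scattered photon's direction makes angle θ = 24° with the incident direction. The magnitude of the vector change Δp⃗ = p⃗₀ − p⃗' is found from the law of cosines:
|Δp⃗|² = p₀² + p'² − 2p₀p'cos θ
|Δp⃗|² = (7.2734e-24)² + (7.2567e-24)² − 2·7.2734e-24·7.2567e-24·cos(24°)
|Δp⃗| = 3.0210e-24 kg·m/s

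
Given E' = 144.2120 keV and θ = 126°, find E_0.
261.3001 keV

Convert final energy to wavelength (hc ≈ 1239.842 keV·pm):
λ' = hc/E' = 1239.842 / 144.2120 = 8.5974 pm

Calculate the Compton shift:
Δλ = λ_C(1 - cos(126°))
Δλ = 2.4263 × (1 - cos(126°))
Δλ = 3.8525 pm

Initial wavelength:
λ = λ' - Δλ = 8.5974 - 3.8525 = 4.7449 pm

Initial energy:
E = hc/λ = 1239.842 / 4.7449 = 261.3001 keV

(Intermediate values are shown rounded; full precision is carried through to the final answer.)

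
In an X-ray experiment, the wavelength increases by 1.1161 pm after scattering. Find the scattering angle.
57.32°

From the Compton formula Δλ = λ_C(1 - cos θ), we can solve for θ:

cos θ = 1 - Δλ/λ_C

Given:
- Δλ = 1.1161 pm
- λ_C = h/(m_e·c) ≈ 2.42631024 pm

cos θ = 1 - 1.1161/2.42631024
cos θ = 1 - 0.459999
cos θ = 0.540001

θ = arccos(0.540001)
θ = 57.32°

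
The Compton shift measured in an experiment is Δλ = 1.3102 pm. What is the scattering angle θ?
62.61°

From the Compton formula Δλ = λ_C(1 - cos θ), we can solve for θ:

cos θ = 1 - Δλ/λ_C

Given:
- Δλ = 1.3102 pm
- λ_C = h/(m_e·c) ≈ 2.42631024 pm

cos θ = 1 - 1.3102/2.42631024
cos θ = 1 - 0.539997
cos θ = 0.460003

θ = arccos(0.460003)
θ = 62.61°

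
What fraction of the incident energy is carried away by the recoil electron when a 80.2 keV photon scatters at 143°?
0.2201 (or 22.01%)

Calculate initial and final photon energies:

Initial: E₀ = 80.2 keV → λ₀ = 15.4594 pm
Compton shift: Δλ = 4.3640 pm
Final wavelength: λ' = 19.8234 pm
Final energy: E' = 62.5443 keV

Fractional energy loss:
(E₀ - E')/E₀ = (80.2000 - 62.5443)/80.2000
= 17.6557/80.2000
= 0.2201
= 22.01%

(Intermediate values are shown rounded; full precision is carried through to the final answer.)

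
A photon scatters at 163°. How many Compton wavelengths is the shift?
1.9563 λ_C

The Compton shift formula is:
Δλ = λ_C(1 - cos θ)

Dividing both sides by λ_C:
Δλ/λ_C = 1 - cos θ

For θ = 163°:
Δλ/λ_C = 1 - cos(163°)
Δλ/λ_C = 1 - -0.9563
Δλ/λ_C = 1.9563

This means the shift is 1.9563 × λ_C = 4.7466 pm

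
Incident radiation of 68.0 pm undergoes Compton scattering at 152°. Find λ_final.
72.5686 pm

Using the Compton scattering formula:
λ' = λ + Δλ = λ + λ_C(1 - cos θ)

Given:
- Initial wavelength λ = 68.0 pm
- Scattering angle θ = 152°
- Compton wavelength λ_C ≈ 2.4263 pm

Calculate the shift:
Δλ = 2.4263 × (1 - cos(152°))
Δλ = 2.4263 × 1.8829
Δλ = 4.5686 pm

Final wavelength:
λ' = 68.0 + 4.5686 = 72.5686 pm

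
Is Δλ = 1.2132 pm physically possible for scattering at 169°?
No, inconsistent

Calculate the expected shift for θ = 169°:

Δλ_expected = λ_C(1 - cos(169°))
Δλ_expected = 2.4263 × (1 - cos(169°))
Δλ_expected = 2.4263 × 1.9816
Δλ_expected = 4.8080 pm

Given shift: 1.2132 pm
Expected shift: 4.8080 pm
Difference: 3.5949 pm

The values do not match. The given shift corresponds to θ ≈ 60.0°, not 169°.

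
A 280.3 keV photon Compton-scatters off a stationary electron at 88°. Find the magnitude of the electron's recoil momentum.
1.7610e-22 kg·m/s

The electron is initially at rest, so by conservation of momentum:
p⃗_e = p⃗₀ − p⃗'  (incident photon momentum minus scattered photon momentum)

Photon momentum magnitudes (p = h/λ = E/c):
λ₀ = hc/E₀ = 4.4233 pm → p₀ = h/λ₀ = 1.4980e-22 kg·m/s
Δλ = λ_C(1 − cos 88°) = 2.3416 pm
λ' = 6.7649 pm → p' = h/λ' = 9.7948e-23 kg·m/s

The scattered photon makes angle θ = 88° with the incident direction, so by the law of cosines:
|p⃗_e|² = p₀² + p'² − 2p₀p'cos θ
|p⃗_e|² = (1.4980e-22)² + (9.7948e-23)² − 2·1.4980e-22·9.7948e-23·cos(88°)
|p⃗_e| = 1.7610e-22 kg·m/s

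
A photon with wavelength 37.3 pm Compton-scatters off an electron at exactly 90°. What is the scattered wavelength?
39.7263 pm

Using the Compton formula: λ' = λ + λ_C(1 − cos θ)

For θ = 90°, cos θ = 0 (exact) = 0.0000, so:
1 − cos 90° = 1 − (0) = 1.0000

Δλ = λ_C × 1.0000 = 2.4263 × 1.0000 = 2.4263 pm

λ' = 37.3 + 2.4263 = 39.7263 pm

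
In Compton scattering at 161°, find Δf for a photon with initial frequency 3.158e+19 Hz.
1.049e+19 Hz (decrease)

Convert frequency to wavelength (c = 299792458 m/s):
λ₀ = c/f₀ = 299792458/3.158e+19 = 9.4931114e-12 m = 9.4931 pm

Calculate Compton shift:
Δλ = λ_C(1 - cos(161°)) = 4.7204 pm

Final wavelength:
λ' = λ₀ + Δλ = 9.4931 + 4.7204 = 14.2135 pm

Final frequency:
f' = c/λ' = 299792458/1.4213543e-11 = 2.1092029e+19 Hz

Frequency shift (decrease):
Δf = f₀ - f' = 3.158e+19 - 2.1092029e+19 = 1.049e+19 Hz

(Intermediate values are shown rounded; full precision is carried through to the final answer.)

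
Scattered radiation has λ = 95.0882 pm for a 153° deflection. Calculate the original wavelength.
90.5000 pm

From λ' = λ + Δλ, we have λ = λ' - Δλ

First calculate the Compton shift:
Δλ = λ_C(1 - cos θ)
Δλ = 2.4263 × (1 - cos(153°))
Δλ = 2.4263 × 1.8910
Δλ = 4.5882 pm

Initial wavelength:
λ = λ' - Δλ
λ = 95.0882 - 4.5882
λ = 90.5000 pm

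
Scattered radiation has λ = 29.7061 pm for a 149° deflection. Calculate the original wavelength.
25.2000 pm

From λ' = λ + Δλ, we have λ = λ' - Δλ

First calculate the Compton shift:
Δλ = λ_C(1 - cos θ)
Δλ = 2.4263 × (1 - cos(149°))
Δλ = 2.4263 × 1.8572
Δλ = 4.5061 pm

Initial wavelength:
λ = λ' - Δλ
λ = 29.7061 - 4.5061
λ = 25.2000 pm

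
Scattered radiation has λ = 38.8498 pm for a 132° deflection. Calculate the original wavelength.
34.8000 pm

From λ' = λ + Δλ, we have λ = λ' - Δλ

First calculate the Compton shift:
Δλ = λ_C(1 - cos θ)
Δλ = 2.4263 × (1 - cos(132°))
Δλ = 2.4263 × 1.6691
Δλ = 4.0498 pm

Initial wavelength:
λ = λ' - Δλ
λ = 38.8498 - 4.0498
λ = 34.8000 pm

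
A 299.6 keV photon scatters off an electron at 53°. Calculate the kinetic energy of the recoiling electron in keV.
56.7054 keV

By energy conservation: K_e = E_initial - E_final

First find the scattered photon energy:
Initial wavelength: λ = hc/E = 4.1383 pm
Compton shift: Δλ = λ_C(1 - cos(53°)) = 0.9661 pm
Final wavelength: λ' = 4.1383 + 0.9661 = 5.1044 pm
Final photon energy: E' = hc/λ' = 242.8946 keV

Electron kinetic energy:
K_e = E - E' = 299.6000 - 242.8946 = 56.7054 keV

(Intermediate values are shown rounded; full precision is carried through to the final answer.)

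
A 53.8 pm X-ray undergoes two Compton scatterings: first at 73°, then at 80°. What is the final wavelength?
57.5219 pm

Apply Compton shift twice:

First scattering at θ₁ = 73°:
Δλ₁ = λ_C(1 - cos(73°))
Δλ₁ = 2.4263 × 0.7076
Δλ₁ = 1.7169 pm

After first scattering:
λ₁ = 53.8 + 1.7169 = 55.5169 pm

Second scattering at θ₂ = 80°:
Δλ₂ = λ_C(1 - cos(80°))
Δλ₂ = 2.4263 × 0.8264
Δλ₂ = 2.0050 pm

Final wavelength:
λ₂ = 55.5169 + 2.0050 = 57.5219 pm

Total shift: Δλ_total = 1.7169 + 2.0050 = 3.7219 pm

(Intermediate values are shown rounded; full precision is carried through to the final answer.)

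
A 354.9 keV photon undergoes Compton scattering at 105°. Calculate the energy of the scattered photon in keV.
189.3530 keV

First convert energy to wavelength:
λ = hc/E, with hc ≈ 1239.842 keV·pm (i.e. 1239.842 eV·nm)

For E = 354.9 keV = 354900 eV:
λ = 1239.842 keV·pm / 354.9 keV
λ = 3.4935 pm

Calculate the Compton shift:
Δλ = λ_C(1 - cos(105°)) = 2.4263 × 1.2588
Δλ = 3.0543 pm

Final wavelength:
λ' = 3.4935 + 3.0543 = 6.5478 pm

Final energy:
E' = hc/λ' = 1239.842 / 6.5478 = 189.3530 keV

(Intermediate values are shown rounded; full precision is carried through to the final answer.)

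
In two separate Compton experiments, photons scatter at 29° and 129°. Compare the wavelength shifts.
129° produces the larger shift by a factor of 12.995

Calculate both shifts using Δλ = λ_C(1 - cos θ):

For θ₁ = 29°:
Δλ₁ = 2.4263 × (1 - cos(29°))
Δλ₁ = 2.4263 × 0.1254
Δλ₁ = 0.3042 pm

For θ₂ = 129°:
Δλ₂ = 2.4263 × (1 - cos(129°))
Δλ₂ = 2.4263 × 1.6293
Δλ₂ = 3.9532 pm

The 129° angle produces the larger shift.
Ratio: 3.9532/0.3042 = 12.995

(Intermediate values are shown rounded; full precision is carried through to the final answer.)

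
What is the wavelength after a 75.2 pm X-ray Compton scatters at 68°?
76.7174 pm

Using the Compton scattering formula:
λ' = λ + Δλ = λ + λ_C(1 - cos θ)

Given:
- Initial wavelength λ = 75.2 pm
- Scattering angle θ = 68°
- Compton wavelength λ_C ≈ 2.4263 pm

Calculate the shift:
Δλ = 2.4263 × (1 - cos(68°))
Δλ = 2.4263 × 0.6254
Δλ = 1.5174 pm

Final wavelength:
λ' = 75.2 + 1.5174 = 76.7174 pm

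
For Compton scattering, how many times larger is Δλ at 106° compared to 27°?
106° produces the larger shift by a factor of 11.704

Calculate both shifts using Δλ = λ_C(1 - cos θ):

For θ₁ = 27°:
Δλ₁ = 2.4263 × (1 - cos(27°))
Δλ₁ = 2.4263 × 0.1090
Δλ₁ = 0.2645 pm

For θ₂ = 106°:
Δλ₂ = 2.4263 × (1 - cos(106°))
Δλ₂ = 2.4263 × 1.2756
Δλ₂ = 3.0951 pm

The 106° angle produces the larger shift.
Ratio: 3.0951/0.2645 = 11.704

(Intermediate values are shown rounded; full precision is carried through to the final answer.)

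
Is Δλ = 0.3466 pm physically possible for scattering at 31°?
Yes, consistent

Calculate the expected shift for θ = 31°:

Δλ_expected = λ_C(1 - cos(31°))
Δλ_expected = 2.4263 × (1 - cos(31°))
Δλ_expected = 2.4263 × 0.1428
Δλ_expected = 0.3466 pm

Given shift: 0.3466 pm
Expected shift: 0.3466 pm
Difference: 0.0000 pm

The values match. This is consistent with Compton scattering at the stated angle.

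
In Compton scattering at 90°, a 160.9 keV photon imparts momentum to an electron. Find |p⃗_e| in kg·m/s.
1.0803e-22 kg·m/s

The electron is initially at rest, so by conservation of momentum:
p⃗_e = p⃗₀ − p⃗'  (incident photon momentum minus scattered photon momentum)

Photon momentum magnitudes (p = h/λ = E/c):
λ₀ = hc/E₀ = 7.7057 pm → p₀ = h/λ₀ = 8.5990e-23 kg·m/s
Δλ = λ_C(1 − cos 90°) = 2.4263 pm
λ' = 10.1320 pm → p' = h/λ' = 6.5398e-23 kg·m/s

The scattered photon makes angle θ = 90° with the incident direction, so by the law of cosines:
|p⃗_e|² = p₀² + p'² − 2p₀p'cos θ
|p⃗_e|² = (8.5990e-23)² + (6.5398e-23)² − 2·8.5990e-23·6.5398e-23·cos(90°)
|p⃗_e| = 1.0803e-22 kg·m/s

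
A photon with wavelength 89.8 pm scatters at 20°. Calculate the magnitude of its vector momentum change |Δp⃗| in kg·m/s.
2.5605e-24 kg·m/s

Photon momentum magnitude is p = h/λ.

Initial momentum:
p₀ = h/λ = 6.6261e-34/8.9800e-11 = 7.3787e-24 kg·m/s

After scattering:
λ' = λ + Δλ = 89.8 + 0.1463 = 89.9463 pm
p' = h/λ' = 6.6261e-34/8.9946e-11 = 7.3667e-24 kg·m/s

Momentum is a vector; the scattered photon's direction makes angle θ = 20° with the incident direction. The magnitude of the vector change Δp⃗ = p⃗₀ − p⃗' is found from the law of cosines:
|Δp⃗|² = p₀² + p'² − 2p₀p'cos θ
|Δp⃗|² = (7.3787e-24)² + (7.3667e-24)² − 2·7.3787e-24·7.3667e-24·cos(20°)
|Δp⃗| = 2.5605e-24 kg·m/s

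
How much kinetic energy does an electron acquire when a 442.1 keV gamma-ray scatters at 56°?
122.0559 keV

By energy conservation: K_e = E_initial - E_final

First find the scattered photon energy:
Initial wavelength: λ = hc/E = 2.8044 pm
Compton shift: Δλ = λ_C(1 - cos(56°)) = 1.0695 pm
Final wavelength: λ' = 2.8044 + 1.0695 = 3.8740 pm
Final photon energy: E' = hc/λ' = 320.0441 keV

Electron kinetic energy:
K_e = E - E' = 442.1000 - 320.0441 = 122.0559 keV

(Intermediate values are shown rounded; full precision is carried through to the final answer.)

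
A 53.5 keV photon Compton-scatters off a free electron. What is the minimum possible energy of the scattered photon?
44.2370 keV (at θ = 180°)

The scattered photon has minimum energy when its wavelength is maximum, i.e., when the Compton shift Δλ = λ_C(1 − cos θ) is maximum. This occurs at θ = 180° (backscattering), giving Δλ_max = 2λ_C = 4.8526 pm.

Initial wavelength: λ₀ = hc/E₀ = 23.1746 pm
Maximum final wavelength: λ'_max = λ₀ + 2λ_C = 23.1746 + 4.8526 = 28.0272 pm
Minimum final energy: E'_min = hc/λ'_max = 44.2370 keV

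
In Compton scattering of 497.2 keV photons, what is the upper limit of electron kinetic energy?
328.4283 keV

Maximum energy transfer occurs at θ = 180° (backscattering).

Initial photon: E₀ = 497.2 keV → λ₀ = 2.4936 pm

Maximum Compton shift (at 180°):
Δλ_max = 2λ_C = 2 × 2.4263 = 4.8526 pm

Final wavelength:
λ' = 2.4936 + 4.8526 = 7.3463 pm

Minimum photon energy (maximum energy to electron):
E'_min = hc/λ' = 168.7717 keV

Maximum electron kinetic energy:
K_max = E₀ - E'_min = 497.2000 - 168.7717 = 328.4283 keV

(Intermediate values are shown rounded; full precision is carried through to the final answer.)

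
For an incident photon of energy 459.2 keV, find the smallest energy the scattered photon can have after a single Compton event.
164.1604 keV (at θ = 180°)

The scattered photon has minimum energy when its wavelength is maximum, i.e., when the Compton shift Δλ = λ_C(1 − cos θ) is maximum. This occurs at θ = 180° (backscattering), giving Δλ_max = 2λ_C = 4.8526 pm.

Initial wavelength: λ₀ = hc/E₀ = 2.7000 pm
Maximum final wavelength: λ'_max = λ₀ + 2λ_C = 2.7000 + 4.8526 = 7.5526 pm
Minimum final energy: E'_min = hc/λ'_max = 164.1604 keV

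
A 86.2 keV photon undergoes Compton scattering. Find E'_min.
64.4545 keV (at θ = 180°)

The scattered photon has minimum energy when its wavelength is maximum, i.e., when the Compton shift Δλ = λ_C(1 − cos θ) is maximum. This occurs at θ = 180° (backscattering), giving Δλ_max = 2λ_C = 4.8526 pm.

Initial wavelength: λ₀ = hc/E₀ = 14.3833 pm
Maximum final wavelength: λ'_max = λ₀ + 2λ_C = 14.3833 + 4.8526 = 19.2359 pm
Minimum final energy: E'_min = hc/λ'_max = 64.4545 keV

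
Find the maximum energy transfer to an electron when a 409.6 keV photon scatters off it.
252.2512 keV

Maximum energy transfer occurs at θ = 180° (backscattering).

Initial photon: E₀ = 409.6 keV → λ₀ = 3.0270 pm

Maximum Compton shift (at 180°):
Δλ_max = 2λ_C = 2 × 2.4263 = 4.8526 pm

Final wavelength:
λ' = 3.0270 + 4.8526 = 7.8796 pm

Minimum photon energy (maximum energy to electron):
E'_min = hc/λ' = 157.3488 keV

Maximum electron kinetic energy:
K_max = E₀ - E'_min = 409.6000 - 157.3488 = 252.2512 keV

(Intermediate values are shown rounded; full precision is carried through to the final answer.)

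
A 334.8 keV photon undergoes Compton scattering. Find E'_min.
144.9116 keV (at θ = 180°)

The scattered photon has minimum energy when its wavelength is maximum, i.e., when the Compton shift Δλ = λ_C(1 − cos θ) is maximum. This occurs at θ = 180° (backscattering), giving Δλ_max = 2λ_C = 4.8526 pm.

Initial wavelength: λ₀ = hc/E₀ = 3.7032 pm
Maximum final wavelength: λ'_max = λ₀ + 2λ_C = 3.7032 + 4.8526 = 8.5559 pm
Minimum final energy: E'_min = hc/λ'_max = 144.9116 keV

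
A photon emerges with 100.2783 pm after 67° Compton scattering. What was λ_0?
98.8000 pm

From λ' = λ + Δλ, we have λ = λ' - Δλ

First calculate the Compton shift:
Δλ = λ_C(1 - cos θ)
Δλ = 2.4263 × (1 - cos(67°))
Δλ = 2.4263 × 0.6093
Δλ = 1.4783 pm

Initial wavelength:
λ = λ' - Δλ
λ = 100.2783 - 1.4783
λ = 98.8000 pm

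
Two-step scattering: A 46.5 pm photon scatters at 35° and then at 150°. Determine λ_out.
51.4663 pm

Apply Compton shift twice:

First scattering at θ₁ = 35°:
Δλ₁ = λ_C(1 - cos(35°))
Δλ₁ = 2.4263 × 0.1808
Δλ₁ = 0.4388 pm

After first scattering:
λ₁ = 46.5 + 0.4388 = 46.9388 pm

Second scattering at θ₂ = 150°:
Δλ₂ = λ_C(1 - cos(150°))
Δλ₂ = 2.4263 × 1.8660
Δλ₂ = 4.5276 pm

Final wavelength:
λ₂ = 46.9388 + 4.5276 = 51.4663 pm

Total shift: Δλ_total = 0.4388 + 4.5276 = 4.9663 pm

(Intermediate values are shown rounded; full precision is carried through to the final answer.)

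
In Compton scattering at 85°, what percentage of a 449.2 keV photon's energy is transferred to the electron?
0.4452 (or 44.52%)

Calculate initial and final photon energies:

Initial: E₀ = 449.2 keV → λ₀ = 2.7601 pm
Compton shift: Δλ = 2.2148 pm
Final wavelength: λ' = 4.9750 pm
Final energy: E' = 249.2167 keV

Fractional energy loss:
(E₀ - E')/E₀ = (449.2000 - 249.2167)/449.2000
= 199.9833/449.2000
= 0.4452
= 44.52%

(Intermediate values are shown rounded; full precision is carried through to the final answer.)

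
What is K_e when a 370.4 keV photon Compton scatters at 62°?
102.8774 keV

By energy conservation: K_e = E_initial - E_final

First find the scattered photon energy:
Initial wavelength: λ = hc/E = 3.3473 pm
Compton shift: Δλ = λ_C(1 - cos(62°)) = 1.2872 pm
Final wavelength: λ' = 3.3473 + 1.2872 = 4.6345 pm
Final photon energy: E' = hc/λ' = 267.5226 keV

Electron kinetic energy:
K_e = E - E' = 370.4000 - 267.5226 = 102.8774 keV

(Intermediate values are shown rounded; full precision is carried through to the final answer.)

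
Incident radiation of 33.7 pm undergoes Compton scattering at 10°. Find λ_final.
33.7369 pm

Using the Compton scattering formula:
λ' = λ + Δλ = λ + λ_C(1 - cos θ)

Given:
- Initial wavelength λ = 33.7 pm
- Scattering angle θ = 10°
- Compton wavelength λ_C ≈ 2.4263 pm

Calculate the shift:
Δλ = 2.4263 × (1 - cos(10°))
Δλ = 2.4263 × 0.0152
Δλ = 0.0369 pm

Final wavelength:
λ' = 33.7 + 0.0369 = 33.7369 pm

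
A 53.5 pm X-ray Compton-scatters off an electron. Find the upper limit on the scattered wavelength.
58.3526 pm (at θ = 180°)

The Compton shift is Δλ = λ_C(1 − cos θ).

Since cos θ ranges from −1 to 1, the factor (1 − cos θ) ranges from 0 to 2; the maximum shift occurs at θ = 180° (backscattering):
Δλ_max = 2λ_C = 2 × 2.4263 pm = 4.8526 pm

Maximum scattered wavelength:
λ'_max = λ₀ + Δλ_max = 53.5 + 4.8526 = 58.3526 pm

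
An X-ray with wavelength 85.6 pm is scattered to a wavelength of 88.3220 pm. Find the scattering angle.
97.00°

First find the wavelength shift:
Δλ = λ' - λ = 88.3220 - 85.6 = 2.7220 pm

Using Δλ = λ_C(1 - cos θ), with λ_C = h/(m_e·c) ≈ 2.42631024 pm:
cos θ = 1 - Δλ/λ_C
cos θ = 1 - 2.7220/2.42631024
cos θ = -0.121868

θ = arccos(-0.121868)
θ = 97.00°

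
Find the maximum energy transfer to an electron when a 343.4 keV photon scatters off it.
196.9004 keV

Maximum energy transfer occurs at θ = 180° (backscattering).

Initial photon: E₀ = 343.4 keV → λ₀ = 3.6105 pm

Maximum Compton shift (at 180°):
Δλ_max = 2λ_C = 2 × 2.4263 = 4.8526 pm

Final wavelength:
λ' = 3.6105 + 4.8526 = 8.4631 pm

Minimum photon energy (maximum energy to electron):
E'_min = hc/λ' = 146.4996 keV

Maximum electron kinetic energy:
K_max = E₀ - E'_min = 343.4000 - 146.4996 = 196.9004 keV

(Intermediate values are shown rounded; full precision is carried through to the final answer.)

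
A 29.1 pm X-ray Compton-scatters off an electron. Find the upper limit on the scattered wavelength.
33.9526 pm (at θ = 180°)

The Compton shift is Δλ = λ_C(1 − cos θ).

Since cos θ ranges from −1 to 1, the factor (1 − cos θ) ranges from 0 to 2; the maximum shift occurs at θ = 180° (backscattering):
Δλ_max = 2λ_C = 2 × 2.4263 pm = 4.8526 pm

Maximum scattered wavelength:
λ'_max = λ₀ + Δλ_max = 29.1 + 4.8526 = 33.9526 pm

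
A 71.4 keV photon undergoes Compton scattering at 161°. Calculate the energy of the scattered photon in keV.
56.1391 keV

First convert energy to wavelength:
λ = hc/E, with hc ≈ 1239.842 keV·pm (i.e. 1239.842 eV·nm)

For E = 71.4 keV = 71400 eV:
λ = 1239.842 keV·pm / 71.4 keV
λ = 17.3647 pm

Calculate the Compton shift:
Δλ = λ_C(1 - cos(161°)) = 2.4263 × 1.9455
Δλ = 4.7204 pm

Final wavelength:
λ' = 17.3647 + 4.7204 = 22.0852 pm

Final energy:
E' = hc/λ' = 1239.842 / 22.0852 = 56.1391 keV

(Intermediate values are shown rounded; full precision is carried through to the final answer.)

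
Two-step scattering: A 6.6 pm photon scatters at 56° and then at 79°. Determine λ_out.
9.6329 pm

Apply Compton shift twice:

First scattering at θ₁ = 56°:
Δλ₁ = λ_C(1 - cos(56°))
Δλ₁ = 2.4263 × 0.4408
Δλ₁ = 1.0695 pm

After first scattering:
λ₁ = 6.6 + 1.0695 = 7.6695 pm

Second scattering at θ₂ = 79°:
Δλ₂ = λ_C(1 - cos(79°))
Δλ₂ = 2.4263 × 0.8092
Δλ₂ = 1.9633 pm

Final wavelength:
λ₂ = 7.6695 + 1.9633 = 9.6329 pm

Total shift: Δλ_total = 1.0695 + 1.9633 = 3.0329 pm

(Intermediate values are shown rounded; full precision is carried through to the final answer.)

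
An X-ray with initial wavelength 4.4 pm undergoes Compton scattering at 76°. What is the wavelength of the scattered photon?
6.2393 pm

Using the Compton scattering formula:
λ' = λ + Δλ = λ + λ_C(1 - cos θ)

Given:
- Initial wavelength λ = 4.4 pm
- Scattering angle θ = 76°
- Compton wavelength λ_C ≈ 2.4263 pm

Calculate the shift:
Δλ = 2.4263 × (1 - cos(76°))
Δλ = 2.4263 × 0.7581
Δλ = 1.8393 pm

Final wavelength:
λ' = 4.4 + 1.8393 = 6.2393 pm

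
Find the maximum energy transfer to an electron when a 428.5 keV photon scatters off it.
268.4392 keV

Maximum energy transfer occurs at θ = 180° (backscattering).

Initial photon: E₀ = 428.5 keV → λ₀ = 2.8934 pm

Maximum Compton shift (at 180°):
Δλ_max = 2λ_C = 2 × 2.4263 = 4.8526 pm

Final wavelength:
λ' = 2.8934 + 4.8526 = 7.7461 pm

Minimum photon energy (maximum energy to electron):
E'_min = hc/λ' = 160.0608 keV

Maximum electron kinetic energy:
K_max = E₀ - E'_min = 428.5000 - 160.0608 = 268.4392 keV

(Intermediate values are shown rounded; full precision is carried through to the final answer.)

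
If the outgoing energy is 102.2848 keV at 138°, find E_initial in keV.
157.1000 keV

Convert final energy to wavelength (hc ≈ 1239.842 keV·pm):
λ' = hc/E' = 1239.842 / 102.2848 = 12.1215 pm

Calculate the Compton shift:
Δλ = λ_C(1 - cos(138°))
Δλ = 2.4263 × (1 - cos(138°))
Δλ = 4.2294 pm

Initial wavelength:
λ = λ' - Δλ = 12.1215 - 4.2294 = 7.8921 pm

Initial energy:
E = hc/λ = 1239.842 / 7.8921 = 157.1000 keV

(Intermediate values are shown rounded; full precision is carried through to the final answer.)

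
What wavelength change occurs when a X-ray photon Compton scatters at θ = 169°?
4.8080 pm

Using the Compton scattering formula:
Δλ = λ_C(1 - cos θ)

where λ_C = h/(m_e·c) ≈ 2.4263 pm is the Compton wavelength of an electron.

For θ = 169°:
cos(169°) = -0.9816
1 - cos(169°) = 1.9816

Δλ = 2.4263 × 1.9816
Δλ = 4.8080 pm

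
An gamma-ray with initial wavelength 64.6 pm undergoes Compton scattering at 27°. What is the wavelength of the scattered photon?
64.8645 pm

Using the Compton scattering formula:
λ' = λ + Δλ = λ + λ_C(1 - cos θ)

Given:
- Initial wavelength λ = 64.6 pm
- Scattering angle θ = 27°
- Compton wavelength λ_C ≈ 2.4263 pm

Calculate the shift:
Δλ = 2.4263 × (1 - cos(27°))
Δλ = 2.4263 × 0.1090
Δλ = 0.2645 pm

Final wavelength:
λ' = 64.6 + 0.2645 = 64.8645 pm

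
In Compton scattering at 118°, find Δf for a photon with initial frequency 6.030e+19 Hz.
2.518e+19 Hz (decrease)

Convert frequency to wavelength (c = 299792458 m/s):
λ₀ = c/f₀ = 299792458/6.030e+19 = 4.9716826e-12 m = 4.9717 pm

Calculate Compton shift:
Δλ = λ_C(1 - cos(118°)) = 3.5654 pm

Final wavelength:
λ' = λ₀ + Δλ = 4.9717 + 3.5654 = 8.5371 pm

Final frequency:
f' = c/λ' = 299792458/8.5370764e-12 = 3.5116525e+19 Hz

Frequency shift (decrease):
Δf = f₀ - f' = 6.030e+19 - 3.5116525e+19 = 2.518e+19 Hz

(Intermediate values are shown rounded; full precision is carried through to the final answer.)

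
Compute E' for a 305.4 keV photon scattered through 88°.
193.6840 keV

First convert energy to wavelength:
λ = hc/E, with hc ≈ 1239.842 keV·pm (i.e. 1239.842 eV·nm)

For E = 305.4 keV = 305400 eV:
λ = 1239.842 keV·pm / 305.4 keV
λ = 4.0597 pm

Calculate the Compton shift:
Δλ = λ_C(1 - cos(88°)) = 2.4263 × 0.9651
Δλ = 2.3416 pm

Final wavelength:
λ' = 4.0597 + 2.3416 = 6.4014 pm

Final energy:
E' = hc/λ' = 1239.842 / 6.4014 = 193.6840 keV

(Intermediate values are shown rounded; full precision is carried through to the final answer.)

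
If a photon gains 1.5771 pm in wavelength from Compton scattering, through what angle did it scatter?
69.51°

From the Compton formula Δλ = λ_C(1 - cos θ), we can solve for θ:

cos θ = 1 - Δλ/λ_C

Given:
- Δλ = 1.5771 pm
- λ_C = h/(m_e·c) ≈ 2.42631024 pm

cos θ = 1 - 1.5771/2.42631024
cos θ = 1 - 0.649999
cos θ = 0.350001

θ = arccos(0.350001)
θ = 69.51°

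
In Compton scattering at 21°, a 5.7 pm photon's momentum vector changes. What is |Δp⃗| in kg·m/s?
4.1904e-23 kg·m/s

Photon momentum magnitude is p = h/λ.

Initial momentum:
p₀ = h/λ = 6.6261e-34/5.7000e-12 = 1.1625e-22 kg·m/s

After scattering:
λ' = λ + Δλ = 5.7 + 0.1612 = 5.8612 pm
p' = h/λ' = 6.6261e-34/5.8612e-12 = 1.1305e-22 kg·m/s

Momentum is a vector; the scattered photon's direction makes angle θ = 21° with the incident direction. The magnitude of the vector change Δp⃗ = p⃗₀ − p⃗' is found from the law of cosines:
|Δp⃗|² = p₀² + p'² − 2p₀p'cos θ
|Δp⃗|² = (1.1625e-22)² + (1.1305e-22)² − 2·1.1625e-22·1.1305e-22·cos(21°)
|Δp⃗| = 4.1904e-23 kg·m/s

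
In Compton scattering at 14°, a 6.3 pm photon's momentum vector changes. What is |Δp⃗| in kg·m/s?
2.5518e-23 kg·m/s

Photon momentum magnitude is p = h/λ.

Initial momentum:
p₀ = h/λ = 6.6261e-34/6.3000e-12 = 1.0518e-22 kg·m/s

After scattering:
λ' = λ + Δλ = 6.3 + 0.0721 = 6.3721 pm
p' = h/λ' = 6.6261e-34/6.3721e-12 = 1.0399e-22 kg·m/s

Momentum is a vector; the scattered photon's direction makes angle θ = 14° with the incident direction. The magnitude of the vector change Δp⃗ = p⃗₀ − p⃗' is found from the law of cosines:
|Δp⃗|² = p₀² + p'² − 2p₀p'cos θ
|Δp⃗|² = (1.0518e-22)² + (1.0399e-22)² − 2·1.0518e-22·1.0399e-22·cos(14°)
|Δp⃗| = 2.5518e-23 kg·m/s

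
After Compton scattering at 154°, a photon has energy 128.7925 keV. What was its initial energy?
247.0002 keV

Convert final energy to wavelength (hc ≈ 1239.842 keV·pm):
λ' = hc/E' = 1239.842 / 128.7925 = 9.6267 pm

Calculate the Compton shift:
Δλ = λ_C(1 - cos(154°))
Δλ = 2.4263 × (1 - cos(154°))
Δλ = 4.6071 pm

Initial wavelength:
λ = λ' - Δλ = 9.6267 - 4.6071 = 5.0196 pm

Initial energy:
E = hc/λ = 1239.842 / 5.0196 = 247.0002 keV

(Intermediate values are shown rounded; full precision is carried through to the final answer.)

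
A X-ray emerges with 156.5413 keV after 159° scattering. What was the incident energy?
383.9998 keV

Convert final energy to wavelength (hc ≈ 1239.842 keV·pm):
λ' = hc/E' = 1239.842 / 156.5413 = 7.9202 pm

Calculate the Compton shift:
Δλ = λ_C(1 - cos(159°))
Δλ = 2.4263 × (1 - cos(159°))
Δλ = 4.6915 pm

Initial wavelength:
λ = λ' - Δλ = 7.9202 - 4.6915 = 3.2288 pm

Initial energy:
E = hc/λ = 1239.842 / 3.2288 = 383.9998 keV

(Intermediate values are shown rounded; full precision is carried through to the final answer.)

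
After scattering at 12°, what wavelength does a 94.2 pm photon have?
94.2530 pm

Using the Compton scattering formula:
λ' = λ + Δλ = λ + λ_C(1 - cos θ)

Given:
- Initial wavelength λ = 94.2 pm
- Scattering angle θ = 12°
- Compton wavelength λ_C ≈ 2.4263 pm

Calculate the shift:
Δλ = 2.4263 × (1 - cos(12°))
Δλ = 2.4263 × 0.0219
Δλ = 0.0530 pm

Final wavelength:
λ' = 94.2 + 0.0530 = 94.2530 pm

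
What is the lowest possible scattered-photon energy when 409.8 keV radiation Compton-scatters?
157.3783 keV (at θ = 180°)

The scattered photon has minimum energy when its wavelength is maximum, i.e., when the Compton shift Δλ = λ_C(1 − cos θ) is maximum. This occurs at θ = 180° (backscattering), giving Δλ_max = 2λ_C = 4.8526 pm.

Initial wavelength: λ₀ = hc/E₀ = 3.0255 pm
Maximum final wavelength: λ'_max = λ₀ + 2λ_C = 3.0255 + 4.8526 = 7.8781 pm
Minimum final energy: E'_min = hc/λ'_max = 157.3783 keV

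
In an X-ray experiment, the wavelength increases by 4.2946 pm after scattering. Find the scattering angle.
140.36°

From the Compton formula Δλ = λ_C(1 - cos θ), we can solve for θ:

cos θ = 1 - Δλ/λ_C

Given:
- Δλ = 4.2946 pm
- λ_C = h/(m_e·c) ≈ 2.42631024 pm

cos θ = 1 - 4.2946/2.42631024
cos θ = 1 - 1.770013
cos θ = -0.770013

θ = arccos(-0.770013)
θ = 140.36°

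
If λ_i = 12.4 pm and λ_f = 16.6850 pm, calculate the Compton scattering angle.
140.00°

First find the wavelength shift:
Δλ = λ' - λ = 16.6850 - 12.4 = 4.2850 pm

Using Δλ = λ_C(1 - cos θ), with λ_C = h/(m_e·c) ≈ 2.42631024 pm:
cos θ = 1 - Δλ/λ_C
cos θ = 1 - 4.2850/2.42631024
cos θ = -0.766056

θ = arccos(-0.766056)
θ = 140.00°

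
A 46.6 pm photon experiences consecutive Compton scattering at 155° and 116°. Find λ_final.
54.7152 pm

Apply Compton shift twice:

First scattering at θ₁ = 155°:
Δλ₁ = λ_C(1 - cos(155°))
Δλ₁ = 2.4263 × 1.9063
Δλ₁ = 4.6253 pm

After first scattering:
λ₁ = 46.6 + 4.6253 = 51.2253 pm

Second scattering at θ₂ = 116°:
Δλ₂ = λ_C(1 - cos(116°))
Δλ₂ = 2.4263 × 1.4384
Δλ₂ = 3.4899 pm

Final wavelength:
λ₂ = 51.2253 + 3.4899 = 54.7152 pm

Total shift: Δλ_total = 4.6253 + 3.4899 = 8.1152 pm

(Intermediate values are shown rounded; full precision is carried through to the final answer.)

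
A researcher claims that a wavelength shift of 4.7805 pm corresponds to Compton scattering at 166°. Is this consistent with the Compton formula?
Yes, consistent

Calculate the expected shift for θ = 166°:

Δλ_expected = λ_C(1 - cos(166°))
Δλ_expected = 2.4263 × (1 - cos(166°))
Δλ_expected = 2.4263 × 1.9703
Δλ_expected = 4.7805 pm

Given shift: 4.7805 pm
Expected shift: 4.7805 pm
Difference: 0.0000 pm

The values match. This is consistent with Compton scattering at the stated angle.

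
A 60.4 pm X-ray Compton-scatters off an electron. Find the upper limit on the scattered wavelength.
65.2526 pm (at θ = 180°)

The Compton shift is Δλ = λ_C(1 − cos θ).

Since cos θ ranges from −1 to 1, the factor (1 − cos θ) ranges from 0 to 2; the maximum shift occurs at θ = 180° (backscattering):
Δλ_max = 2λ_C = 2 × 2.4263 pm = 4.8526 pm

Maximum scattered wavelength:
λ'_max = λ₀ + Δλ_max = 60.4 + 4.8526 = 65.2526 pm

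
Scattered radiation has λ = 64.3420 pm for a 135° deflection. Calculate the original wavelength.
60.2000 pm

From λ' = λ + Δλ, we have λ = λ' - Δλ

First calculate the Compton shift:
Δλ = λ_C(1 - cos θ)
Δλ = 2.4263 × (1 - cos(135°))
Δλ = 2.4263 × 1.7071
Δλ = 4.1420 pm

Initial wavelength:
λ = λ' - Δλ
λ = 64.3420 - 4.1420
λ = 60.2000 pm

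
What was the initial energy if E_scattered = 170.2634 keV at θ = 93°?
262.2000 keV

Convert final energy to wavelength (hc ≈ 1239.842 keV·pm):
λ' = hc/E' = 1239.842 / 170.2634 = 7.2819 pm

Calculate the Compton shift:
Δλ = λ_C(1 - cos(93°))
Δλ = 2.4263 × (1 - cos(93°))
Δλ = 2.5533 pm

Initial wavelength:
λ = λ' - Δλ = 7.2819 - 2.5533 = 4.7286 pm

Initial energy:
E = hc/λ = 1239.842 / 4.7286 = 262.2000 keV

(Intermediate values are shown rounded; full precision is carried through to the final answer.)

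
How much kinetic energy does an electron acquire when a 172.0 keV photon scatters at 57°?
22.8592 keV

By energy conservation: K_e = E_initial - E_final

First find the scattered photon energy:
Initial wavelength: λ = hc/E = 7.2084 pm
Compton shift: Δλ = λ_C(1 - cos(57°)) = 1.1048 pm
Final wavelength: λ' = 7.2084 + 1.1048 = 8.3132 pm
Final photon energy: E' = hc/λ' = 149.1408 keV

Electron kinetic energy:
K_e = E - E' = 172.0000 - 149.1408 = 22.8592 keV

(Intermediate values are shown rounded; full precision is carried through to the final answer.)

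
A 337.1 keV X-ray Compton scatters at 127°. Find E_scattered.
163.9035 keV

First convert energy to wavelength:
λ = hc/E, with hc ≈ 1239.842 keV·pm (i.e. 1239.842 eV·nm)

For E = 337.1 keV = 337100 eV:
λ = 1239.842 keV·pm / 337.1 keV
λ = 3.6780 pm

Calculate the Compton shift:
Δλ = λ_C(1 - cos(127°)) = 2.4263 × 1.6018
Δλ = 3.8865 pm

Final wavelength:
λ' = 3.6780 + 3.8865 = 7.5645 pm

Final energy:
E' = hc/λ' = 1239.842 / 7.5645 = 163.9035 keV

(Intermediate values are shown rounded; full precision is carried through to the final answer.)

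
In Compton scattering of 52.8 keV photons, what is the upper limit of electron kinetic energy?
9.0426 keV

Maximum energy transfer occurs at θ = 180° (backscattering).

Initial photon: E₀ = 52.8 keV → λ₀ = 23.4819 pm

Maximum Compton shift (at 180°):
Δλ_max = 2λ_C = 2 × 2.4263 = 4.8526 pm

Final wavelength:
λ' = 23.4819 + 4.8526 = 28.3345 pm

Minimum photon energy (maximum energy to electron):
E'_min = hc/λ' = 43.7574 keV

Maximum electron kinetic energy:
K_max = E₀ - E'_min = 52.8000 - 43.7574 = 9.0426 keV

(Intermediate values are shown rounded; full precision is carried through to the final answer.)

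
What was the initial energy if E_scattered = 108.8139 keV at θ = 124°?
162.8999 keV

Convert final energy to wavelength (hc ≈ 1239.842 keV·pm):
λ' = hc/E' = 1239.842 / 108.8139 = 11.3942 pm

Calculate the Compton shift:
Δλ = λ_C(1 - cos(124°))
Δλ = 2.4263 × (1 - cos(124°))
Δλ = 3.7831 pm

Initial wavelength:
λ = λ' - Δλ = 11.3942 - 3.7831 = 7.6111 pm

Initial energy:
E = hc/λ = 1239.842 / 7.6111 = 162.8999 keV

(Intermediate values are shown rounded; full precision is carried through to the final answer.)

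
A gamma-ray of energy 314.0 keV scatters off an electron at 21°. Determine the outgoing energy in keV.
301.6870 keV

First convert energy to wavelength:
λ = hc/E, with hc ≈ 1239.842 keV·pm (i.e. 1239.842 eV·nm)

For E = 314.0 keV = 314000 eV:
λ = 1239.842 keV·pm / 314.0 keV
λ = 3.9485 pm

Calculate the Compton shift:
Δλ = λ_C(1 - cos(21°)) = 2.4263 × 0.0664
Δλ = 0.1612 pm

Final wavelength:
λ' = 3.9485 + 0.1612 = 4.1097 pm

Final energy:
E' = hc/λ' = 1239.842 / 4.1097 = 301.6870 keV

(Intermediate values are shown rounded; full precision is carried through to the final answer.)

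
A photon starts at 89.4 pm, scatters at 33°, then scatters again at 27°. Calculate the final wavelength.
90.0559 pm

Apply Compton shift twice:

First scattering at θ₁ = 33°:
Δλ₁ = λ_C(1 - cos(33°))
Δλ₁ = 2.4263 × 0.1613
Δλ₁ = 0.3914 pm

After first scattering:
λ₁ = 89.4 + 0.3914 = 89.7914 pm

Second scattering at θ₂ = 27°:
Δλ₂ = λ_C(1 - cos(27°))
Δλ₂ = 2.4263 × 0.1090
Δλ₂ = 0.2645 pm

Final wavelength:
λ₂ = 89.7914 + 0.2645 = 90.0559 pm

Total shift: Δλ_total = 0.3914 + 0.2645 = 0.6559 pm

(Intermediate values are shown rounded; full precision is carried through to the final answer.)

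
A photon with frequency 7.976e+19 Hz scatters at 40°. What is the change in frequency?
1.047e+19 Hz (decrease)

Convert frequency to wavelength (c = 299792458 m/s):
λ₀ = c/f₀ = 299792458/7.976e+19 = 3.7586818e-12 m = 3.7587 pm

Calculate Compton shift:
Δλ = λ_C(1 - cos(40°)) = 0.5676 pm

Final wavelength:
λ' = λ₀ + Δλ = 3.7587 + 0.5676 = 4.3263 pm

Final frequency:
f' = c/λ' = 299792458/4.3263305e-12 = 6.9294858e+19 Hz

Frequency shift (decrease):
Δf = f₀ - f' = 7.976e+19 - 6.9294858e+19 = 1.047e+19 Hz

(Intermediate values are shown rounded; full precision is carried through to the final answer.)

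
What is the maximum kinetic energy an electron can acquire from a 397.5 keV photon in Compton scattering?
241.9699 keV

Maximum energy transfer occurs at θ = 180° (backscattering).

Initial photon: E₀ = 397.5 keV → λ₀ = 3.1191 pm

Maximum Compton shift (at 180°):
Δλ_max = 2λ_C = 2 × 2.4263 = 4.8526 pm

Final wavelength:
λ' = 3.1191 + 4.8526 = 7.9717 pm

Minimum photon energy (maximum energy to electron):
E'_min = hc/λ' = 155.5301 keV

Maximum electron kinetic energy:
K_max = E₀ - E'_min = 397.5000 - 155.5301 = 241.9699 keV

(Intermediate values are shown rounded; full precision is carried through to the final answer.)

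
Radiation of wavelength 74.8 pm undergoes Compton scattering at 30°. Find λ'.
75.1251 pm

Using the Compton formula: λ' = λ + λ_C(1 − cos θ)

For θ = 30°, cos θ = √3/2 (exact) ≈ 0.8660, so:
1 − cos 30° = 1 − (√3/2) ≈ 0.1340

Δλ = λ_C × 0.1340 = 2.4263 × 0.1340 = 0.3251 pm

λ' = 74.8 + 0.3251 = 75.1251 pm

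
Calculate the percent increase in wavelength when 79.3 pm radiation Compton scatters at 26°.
0.3097%

Calculate the Compton shift:
Δλ = λ_C(1 - cos(26°))
Δλ = 2.4263 × (1 - cos(26°))
Δλ = 2.4263 × 0.1012
Δλ = 0.2456 pm

Percentage change:
(Δλ/λ₀) × 100 = (0.2456/79.3) × 100
= 0.3097%

(Intermediate values are shown rounded; full precision is carried through to the final answer.)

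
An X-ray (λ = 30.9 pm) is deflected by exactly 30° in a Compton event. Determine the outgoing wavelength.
31.2251 pm

Using the Compton formula: λ' = λ + λ_C(1 − cos θ)

For θ = 30°, cos θ = √3/2 (exact) ≈ 0.8660, so:
1 − cos 30° = 1 − (√3/2) ≈ 0.1340

Δλ = λ_C × 0.1340 = 2.4263 × 0.1340 = 0.3251 pm

λ' = 30.9 + 0.3251 = 31.2251 pm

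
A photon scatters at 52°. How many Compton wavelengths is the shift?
0.3843 λ_C

The Compton shift formula is:
Δλ = λ_C(1 - cos θ)

Dividing both sides by λ_C:
Δλ/λ_C = 1 - cos θ

For θ = 52°:
Δλ/λ_C = 1 - cos(52°)
Δλ/λ_C = 1 - 0.6157
Δλ/λ_C = 0.3843

This means the shift is 0.3843 × λ_C = 0.9325 pm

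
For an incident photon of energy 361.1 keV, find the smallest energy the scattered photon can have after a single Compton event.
149.6285 keV (at θ = 180°)

The scattered photon has minimum energy when its wavelength is maximum, i.e., when the Compton shift Δλ = λ_C(1 − cos θ) is maximum. This occurs at θ = 180° (backscattering), giving Δλ_max = 2λ_C = 4.8526 pm.

Initial wavelength: λ₀ = hc/E₀ = 3.4335 pm
Maximum final wavelength: λ'_max = λ₀ + 2λ_C = 3.4335 + 4.8526 = 8.2861 pm
Minimum final energy: E'_min = hc/λ'_max = 149.6285 keV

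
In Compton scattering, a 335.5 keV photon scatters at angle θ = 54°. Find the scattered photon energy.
264.0396 keV

First convert energy to wavelength:
λ = hc/E, with hc ≈ 1239.842 keV·pm (i.e. 1239.842 eV·nm)

For E = 335.5 keV = 335500 eV:
λ = 1239.842 keV·pm / 335.5 keV
λ = 3.6955 pm

Calculate the Compton shift:
Δλ = λ_C(1 - cos(54°)) = 2.4263 × 0.4122
Δλ = 1.0002 pm

Final wavelength:
λ' = 3.6955 + 1.0002 = 4.6957 pm

Final energy:
E' = hc/λ' = 1239.842 / 4.6957 = 264.0396 keV

(Intermediate values are shown rounded; full precision is carried through to the final answer.)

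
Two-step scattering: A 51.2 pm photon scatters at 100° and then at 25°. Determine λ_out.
54.2750 pm

Apply Compton shift twice:

First scattering at θ₁ = 100°:
Δλ₁ = λ_C(1 - cos(100°))
Δλ₁ = 2.4263 × 1.1736
Δλ₁ = 2.8476 pm

After first scattering:
λ₁ = 51.2 + 2.8476 = 54.0476 pm

Second scattering at θ₂ = 25°:
Δλ₂ = λ_C(1 - cos(25°))
Δλ₂ = 2.4263 × 0.0937
Δλ₂ = 0.2273 pm

Final wavelength:
λ₂ = 54.0476 + 0.2273 = 54.2750 pm

Total shift: Δλ_total = 2.8476 + 0.2273 = 3.0750 pm

(Intermediate values are shown rounded; full precision is carried through to the final answer.)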